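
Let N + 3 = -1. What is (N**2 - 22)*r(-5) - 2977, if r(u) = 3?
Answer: -2995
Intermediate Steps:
N = -4 (N = -3 - 1 = -4)
(N**2 - 22)*r(-5) - 2977 = ((-4)**2 - 22)*3 - 2977 = (16 - 22)*3 - 2977 = -6*3 - 2977 = -18 - 2977 = -2995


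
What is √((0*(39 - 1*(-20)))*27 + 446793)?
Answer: √446793 ≈ 668.43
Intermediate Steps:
√((0*(39 - 1*(-20)))*27 + 446793) = √((0*(39 + 20))*27 + 446793) = √((0*59)*27 + 446793) = √(0*27 + 446793) = √(0 + 446793) = √446793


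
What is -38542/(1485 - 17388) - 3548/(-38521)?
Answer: 1541100226/612599463 ≈ 2.5157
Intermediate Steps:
-38542/(1485 - 17388) - 3548/(-38521) = -38542/(-15903) - 3548*(-1/38521) = -38542*(-1/15903) + 3548/38521 = 38542/15903 + 3548/38521 = 1541100226/612599463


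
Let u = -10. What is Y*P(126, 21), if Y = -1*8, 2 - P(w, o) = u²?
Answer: 784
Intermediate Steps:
P(w, o) = -98 (P(w, o) = 2 - 1*(-10)² = 2 - 1*100 = 2 - 100 = -98)
Y = -8
Y*P(126, 21) = -8*(-98) = 784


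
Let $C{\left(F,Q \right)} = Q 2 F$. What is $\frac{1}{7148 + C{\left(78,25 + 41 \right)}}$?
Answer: $\frac{1}{17444} \approx 5.7326 \cdot 10^{-5}$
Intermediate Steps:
$C{\left(F,Q \right)} = 2 F Q$ ($C{\left(F,Q \right)} = 2 Q F = 2 F Q$)
$\frac{1}{7148 + C{\left(78,25 + 41 \right)}} = \frac{1}{7148 + 2 \cdot 78 \left(25 + 41\right)} = \frac{1}{7148 + 2 \cdot 78 \cdot 66} = \frac{1}{7148 + 10296} = \frac{1}{17444}$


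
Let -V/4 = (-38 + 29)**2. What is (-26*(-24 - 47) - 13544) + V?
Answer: -12022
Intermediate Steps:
V = -324 (V = -4*(-38 + 29)**2 = -4*(-9)**2 = -4*81 = -324)
(-26*(-24 - 47) - 13544) + V = (-26*(-24 - 47) - 13544) - 324 = (-26*(-71) - 13544) - 324 = (1846 - 13544) - 324 = -11698 - 324 = -12022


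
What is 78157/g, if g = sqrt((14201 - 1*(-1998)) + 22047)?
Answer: 78157*sqrt(38246)/38246 ≈ 399.65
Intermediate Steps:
g = sqrt(38246) (g = sqrt((14201 + 1998) + 22047) = sqrt(16199 + 22047) = sqrt(38246) ≈ 195.57)
78157/g = 78157/(sqrt(38246)) = 78157*(sqrt(38246)/38246) = 78157*sqrt(38246)/38246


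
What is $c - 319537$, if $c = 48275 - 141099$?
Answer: $-412361$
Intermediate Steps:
$c = -92824$
$c - 319537 = -92824 - 319537 = -412361$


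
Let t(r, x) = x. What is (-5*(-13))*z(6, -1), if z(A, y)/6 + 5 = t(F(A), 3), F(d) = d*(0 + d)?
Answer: -780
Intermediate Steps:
F(d) = d² (F(d) = d*d = d²)
z(A, y) = -12 (z(A, y) = -30 + 6*3 = -30 + 18 = -12)
(-5*(-13))*z(6, -1) = -5*(-13)*(-12) = 65*(-12) = -780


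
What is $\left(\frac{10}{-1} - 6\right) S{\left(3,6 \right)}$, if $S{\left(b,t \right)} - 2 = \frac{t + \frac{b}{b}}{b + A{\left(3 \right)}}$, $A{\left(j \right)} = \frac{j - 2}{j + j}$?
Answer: $- \frac{1280}{19} \approx -67.368$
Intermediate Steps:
$A{\left(j \right)} = \frac{-2 + j}{2 j}$
$S{\left(b,t \right)} = 2 + \frac{1 + t}{\frac{1}{6} + b}$ ($S{\left(b,t \right)} = 2 + \frac{t + \frac{b}{b}}{b + \frac{-2 + 3}{2 \cdot 3}} = 2 + \frac{t + 1}{b + \frac{1}{2} \cdot \frac{1}{3} \cdot 1} = 2 + \frac{1 + t}{b + \frac{1}{6}} = 2 + \frac{1 + t}{\frac{1}{6} + b}$)
$\left(\frac{10}{-1} - 6\right) S{\left(3,6 \right)} = \left(\frac{10}{-1} - 6\right) \frac{2 \left(4 + 3 \cdot 6 + 6 \cdot 3\right)}{1 + 6 \cdot 3} = \left(10 \left(-1\right) - 6\right) \frac{2 \left(4 + 18 + 18\right)}{1 + 18} = \left(-10 - 6\right) 2 \cdot \frac{1}{19} \cdot 40 = - 16 \cdot 2 \cdot \frac{1}{19} \cdot 40 = \left(-16\right) \frac{80}{19} = - \frac{1280}{19}$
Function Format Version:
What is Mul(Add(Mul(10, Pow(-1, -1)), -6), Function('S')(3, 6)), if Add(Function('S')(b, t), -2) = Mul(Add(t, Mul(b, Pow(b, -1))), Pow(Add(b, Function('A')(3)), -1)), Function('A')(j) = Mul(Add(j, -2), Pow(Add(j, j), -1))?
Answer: Rational(-1280, 19) ≈ -67.368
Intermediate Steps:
Function('A')(j) = Mul(Rational(1, 2), Pow(j, -1), Add(-2, j)) (Function('A')(j) = Mul(Add(-2, j), Pow(Mul(2, j), -1)) = Mul(Add(-2, j), Mul(Rational(1, 2), Pow(j, -1))) = Mul(Rational(1, 2), Pow(j, -1), Add(-2, j)))
Function('S')(b, t) = Add(2, Mul(Pow(Add(Rational(1, 6), b), -1), Add(1, t))) (Function('S')(b, t) = Add(2, Mul(Add(t, Mul(b, Pow(b, -1))), Pow(Add(b, Mul(Rational(1, 2), Pow(3, -1), Add(-2, 3))), -1))) = Add(2, Mul(Add(t, 1), Pow(Add(b, Mul(Rational(1, 2), Rational(1, 3), 1)), -1))) = Add(2, Mul(Add(1, t), Pow(Add(b, Rational(1, 6)), -1))) = Add(2, Mul(Add(1, t), Pow(Add(Rational(1, 6), b), -1))) = Add(2, Mul(Pow(Add(Rational(1, 6), b), -1), Add(1, t))))
Mul(Add(Mul(10, Pow(-1, -1)), -6), Function('S')(3, 6)) = Mul(Add(Mul(10, Pow(-1, -1)), -6), Mul(2, Pow(Add(1, Mul(6, 3)), -1), Add(4, Mul(3, 6), Mul(6, 3)))) = Mul(Add(Mul(10, -1), -6), Mul(2, Pow(Add(1, 18), -1), Add(4, 18, 18))) = Mul(Add(-10, -6), Mul(2, Pow(19, -1), 40)) = Mul(-16, Mul(2, Rational(1, 19), 40)) = Mul(-16, Rational(80, 19)) = Rational(-1280, 19)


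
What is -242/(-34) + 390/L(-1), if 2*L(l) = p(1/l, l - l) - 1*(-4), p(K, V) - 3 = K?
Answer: 2331/17 ≈ 137.12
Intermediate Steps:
p(K, V) = 3 + K
L(l) = 7/2 + 1/(2*l) (L(l) = ((3 + 1/l) - 1*(-4))/2 = ((3 + 1/l) + 4)/2 = (7 + 1/l)/2 = 7/2 + 1/(2*l))
-242/(-34) + 390/L(-1) = -242/(-34) + 390/(((½)*(1 + 7*(-1))/(-1))) = -242*(-1/34) + 390/(((½)*(-1)*(1 - 7))) = 121/17 + 390/(((½)*(-1)*(-6))) = 121/17 + 390/3 = 121/17 + 390*(⅓) = 121/17 + 130 = 2331/17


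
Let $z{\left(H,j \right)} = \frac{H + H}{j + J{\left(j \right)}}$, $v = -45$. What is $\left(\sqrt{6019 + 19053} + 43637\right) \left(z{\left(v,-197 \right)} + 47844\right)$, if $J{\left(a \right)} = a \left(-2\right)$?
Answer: $\frac{411286492386}{197} + \frac{37700712 \sqrt{1567}}{197} \approx 2.0953 \cdot 10^{9}$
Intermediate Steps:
$J{\left(a \right)} = - 2 a$
$z{\left(H,j \right)} = - \frac{2 H}{j}$ ($z{\left(H,j \right)} = \frac{H + H}{j - 2 j} = \frac{2 H}{\left(-1\right) j} = 2 H \left(- \frac{1}{j}\right) = - \frac{2 H}{j}$)
$\left(\sqrt{6019 + 19053} + 43637\right) \left(z{\left(v,-197 \right)} + 47844\right) = \left(\sqrt{6019 + 19053} + 43637\right) \left(\left(-2\right) \left(-45\right) \frac{1}{-197} + 47844\right) = \left(\sqrt{25072} + 43637\right) \left(\left(-2\right) \left(-45\right) \left(- \frac{1}{197}\right) + 47844\right) = \left(4 \sqrt{1567} + 43637\right) \left(- \frac{90}{197} + 47844\right) = \left(43637 + 4 \sqrt{1567}\right) \frac{9425178}{197} = \frac{411286492386}{197} + \frac{37700712 \sqrt{1567}}{197}$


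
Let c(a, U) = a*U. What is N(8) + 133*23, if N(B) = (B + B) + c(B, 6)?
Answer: 3123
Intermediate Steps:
c(a, U) = U*a
N(B) = 8*B (N(B) = (B + B) + 6*B = 2*B + 6*B = 8*B)
N(8) + 133*23 = 8*8 + 133*23 = 64 + 3059 = 3123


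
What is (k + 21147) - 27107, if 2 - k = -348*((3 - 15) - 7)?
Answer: -12570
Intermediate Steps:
k = -6610 (k = 2 - (-348)*((3 - 15) - 7) = 2 - (-348)*(-12 - 7) = 2 - (-348)*(-19) = 2 - 1*6612 = 2 - 6612 = -6610)
(k + 21147) - 27107 = (-6610 + 21147) - 27107 = 14537 - 27107 = -12570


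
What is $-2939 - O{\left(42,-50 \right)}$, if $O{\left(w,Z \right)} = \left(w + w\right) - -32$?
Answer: $-3055$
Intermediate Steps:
$O{\left(w,Z \right)} = 32 + 2 w$ ($O{\left(w,Z \right)} = 2 w + 32 = 32 + 2 w$)
$-2939 - O{\left(42,-50 \right)} = -2939 - \left(32 + 2 \cdot 42\right) = -2939 - \left(32 + 84\right) = -2939 - 116 = -3055$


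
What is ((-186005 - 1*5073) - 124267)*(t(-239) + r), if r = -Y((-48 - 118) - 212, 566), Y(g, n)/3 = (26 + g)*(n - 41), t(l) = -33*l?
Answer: -177314394015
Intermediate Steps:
Y(g, n) = 3*(-41 + n)*(26 + g) (Y(g, n) = 3*((26 + g)*(n - 41)) = 3*((26 + g)*(-41 + n)) = 3*((-41 + n)*(26 + g)) = 3*(-41 + n)*(26 + g))
r = 554400 (r = -(-3198 - 123*((-48 - 118) - 212) + 78*566 + 3*((-48 - 118) - 212)*566) = -(-3198 - 123*(-166 - 212) + 44148 + 3*(-166 - 212)*566) = -(-3198 - 123*(-378) + 44148 + 3*(-378)*566) = -(-3198 + 46494 + 44148 - 641844) = -1*(-554400) = 554400)
((-186005 - 1*5073) - 124267)*(t(-239) + r) = ((-186005 - 1*5073) - 124267)*(-33*(-239) + 554400) = ((-186005 - 5073) - 124267)*(7887 + 554400) = (-191078 - 124267)*562287 = -315345*562287 = -177314394015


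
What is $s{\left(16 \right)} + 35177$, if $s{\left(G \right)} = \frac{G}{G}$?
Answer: $35178$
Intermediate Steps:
$s{\left(G \right)} = 1$
$s{\left(16 \right)} + 35177 = 1 + 35177 = 35178$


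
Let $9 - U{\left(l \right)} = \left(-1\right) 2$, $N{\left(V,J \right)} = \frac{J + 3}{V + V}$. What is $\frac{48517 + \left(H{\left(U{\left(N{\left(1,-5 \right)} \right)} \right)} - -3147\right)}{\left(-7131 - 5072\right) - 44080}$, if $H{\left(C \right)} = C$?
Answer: $- \frac{17225}{18761} \approx -0.91813$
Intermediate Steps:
$N{\left(V,J \right)} = \frac{3 + J}{2 V}$
$U{\left(l \right)} = 11$ ($U{\left(l \right)} = 9 - \left(-1\right) 2 = 9 - -2 = 9 + 2 = 11$)
$\frac{48517 + \left(H{\left(U{\left(N{\left(1,-5 \right)} \right)} \right)} - -3147\right)}{\left(-7131 - 5072\right) - 44080} = \frac{48517 + \left(11 - -3147\right)}{\left(-7131 - 5072\right) - 44080} = \frac{48517 + \left(11 + 3147\right)}{-12203 - 44080} = \frac{48517 + 3158}{-56283} = 51675 \left(- \frac{1}{56283}\right) = - \frac{17225}{18761}$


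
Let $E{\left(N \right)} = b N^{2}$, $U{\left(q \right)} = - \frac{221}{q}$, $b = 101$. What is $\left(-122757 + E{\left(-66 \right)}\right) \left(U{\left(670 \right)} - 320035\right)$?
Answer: $- \frac{68014974017529}{670} \approx -1.0151 \cdot 10^{11}$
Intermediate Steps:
$E{\left(N \right)} = 101 N^{2}$
$\left(-122757 + E{\left(-66 \right)}\right) \left(U{\left(670 \right)} - 320035\right) = \left(-122757 + 101 \left(-66\right)^{2}\right) \left(- \frac{221}{670} - 320035\right) = \left(-122757 + 101 \cdot 4356\right) \left(\left(-221\right) \frac{1}{670} - 320035\right) = \left(-122757 + 439956\right) \left(- \frac{221}{670} - 320035\right) = 317199 \left(- \frac{214423671}{670}\right) = - \frac{68014974017529}{670}$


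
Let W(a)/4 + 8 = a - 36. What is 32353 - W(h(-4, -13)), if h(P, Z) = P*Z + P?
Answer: 32337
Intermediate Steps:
h(P, Z) = P + P*Z
W(a) = -176 + 4*a (W(a) = -32 + 4*(a - 36) = -32 + 4*(-36 + a) = -32 + (-144 + 4*a) = -176 + 4*a)
32353 - W(h(-4, -13)) = 32353 - (-176 + 4*(-4*(1 - 13))) = 32353 - (-176 + 4*(-4*(-12))) = 32353 - (-176 + 4*48) = 32353 - (-176 + 192) = 32353 - 1*16 = 32353 - 16 = 32337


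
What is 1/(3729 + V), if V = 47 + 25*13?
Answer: 1/4101 ≈ 0.00024384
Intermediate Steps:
V = 372 (V = 47 + 325 = 372)
1/(3729 + V) = 1/(3729 + 372) = 1/4101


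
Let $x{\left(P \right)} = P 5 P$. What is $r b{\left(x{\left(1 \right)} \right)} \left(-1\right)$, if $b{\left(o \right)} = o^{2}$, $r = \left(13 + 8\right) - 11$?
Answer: $-250$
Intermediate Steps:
$r = 10$ ($r = 21 - 11 = 10$)
$x{\left(P \right)} = 5 P^{2}$ ($x{\left(P \right)} = 5 P P = 5 P^{2}$)
$r b{\left(x{\left(1 \right)} \right)} \left(-1\right) = 10 \left(5 \cdot 1^{2}\right)^{2} \left(-1\right) = 10 \left(5 \cdot 1\right)^{2} \left(-1\right) = 10 \cdot 5^{2} \left(-1\right) = 10 \cdot 25 \left(-1\right) = 250 \left(-1\right) = -250$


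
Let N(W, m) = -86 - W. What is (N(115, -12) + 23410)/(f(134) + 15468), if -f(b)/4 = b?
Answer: 23209/14932 ≈ 1.5543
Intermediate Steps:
f(b) = -4*b
(N(115, -12) + 23410)/(f(134) + 15468) = ((-86 - 1*115) + 23410)/(-4*134 + 15468) = ((-86 - 115) + 23410)/(-536 + 15468) = (-201 + 23410)/14932 = 23209*(1/14932) = 23209/14932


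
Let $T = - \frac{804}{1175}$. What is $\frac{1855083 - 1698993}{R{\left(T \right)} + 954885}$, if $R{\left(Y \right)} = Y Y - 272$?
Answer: $\frac{215501756250}{1317963219541} \approx 0.16351$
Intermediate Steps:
$T = - \frac{804}{1175}$ ($T = \left(-804\right) \frac{1}{1175} = - \frac{804}{1175} \approx -0.68426$)
$R{\left(Y \right)} = -272 + Y^{2}$ ($R{\left(Y \right)} = Y^{2} - 272 = -272 + Y^{2}$)
$\frac{1855083 - 1698993}{R{\left(T \right)} + 954885} = \frac{1855083 - 1698993}{\left(-272 + \left(- \frac{804}{1175}\right)^{2}\right) + 954885} = \frac{156090}{\left(-272 + \frac{646416}{1380625}\right) + 954885} = \frac{156090}{- \frac{374883584}{1380625} + 954885} = \frac{156090}{\frac{1317963219541}{1380625}} = 156090 \cdot \frac{1380625}{1317963219541} = \frac{215501756250}{1317963219541}$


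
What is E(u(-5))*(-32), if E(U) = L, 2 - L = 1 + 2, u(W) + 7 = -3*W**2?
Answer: 32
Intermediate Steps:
u(W) = -7 - 3*W**2
L = -1 (L = 2 - (1 + 2) = 2 - 1*3 = 2 - 3 = -1)
E(U) = -1
E(u(-5))*(-32) = -1*(-32) = 32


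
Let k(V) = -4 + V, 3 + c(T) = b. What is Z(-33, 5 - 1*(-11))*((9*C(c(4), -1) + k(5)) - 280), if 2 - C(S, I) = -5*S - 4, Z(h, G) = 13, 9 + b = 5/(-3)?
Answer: -10920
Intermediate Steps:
b = -32/3 (b = -9 + 5/(-3) = -9 + 5*(-1/3) = -9 - 5/3 = -32/3 ≈ -10.667)
c(T) = -41/3 (c(T) = -3 - 32/3 = -41/3)
C(S, I) = 6 + 5*S (C(S, I) = 2 - (-5*S - 4) = 2 - (-4 - 5*S) = 2 + (4 + 5*S) = 6 + 5*S)
Z(-33, 5 - 1*(-11))*((9*C(c(4), -1) + k(5)) - 280) = 13*((9*(6 + 5*(-41/3)) + (-4 + 5)) - 280) = 13*((9*(6 - 205/3) + 1) - 280) = 13*((9*(-187/3) + 1) - 280) = 13*((-561 + 1) - 280) = 13*(-560 - 280) = 13*(-840) = -10920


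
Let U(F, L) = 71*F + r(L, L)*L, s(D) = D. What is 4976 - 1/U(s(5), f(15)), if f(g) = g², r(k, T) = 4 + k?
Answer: 258154879/51880 ≈ 4976.0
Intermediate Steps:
U(F, L) = 71*F + L*(4 + L) (U(F, L) = 71*F + (4 + L)*L = 71*F + L*(4 + L))
4976 - 1/U(s(5), f(15)) = 4976 - 1/(71*5 + 15²*(4 + 15²)) = 4976 - 1/(355 + 225*(4 + 225)) = 4976 - 1/(355 + 225*229) = 4976 - 1/(355 + 51525) = 4976 - 1/51880 = 258154879/51880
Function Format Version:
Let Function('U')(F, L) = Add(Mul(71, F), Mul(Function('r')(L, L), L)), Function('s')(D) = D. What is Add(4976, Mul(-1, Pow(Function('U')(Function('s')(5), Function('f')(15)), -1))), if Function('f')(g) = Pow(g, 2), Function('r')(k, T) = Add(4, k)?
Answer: Rational(258154879, 51880) ≈ 4976.0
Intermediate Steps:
Function('U')(F, L) = Add(Mul(71, F), Mul(L, Add(4, L))) (Function('U')(F, L) = Add(Mul(71, F), Mul(Add(4, L), L)) = Add(Mul(71, F), Mul(L, Add(4, L))))
Add(4976, Mul(-1, Pow(Function('U')(Function('s')(5), Function('f')(15)), -1))) = Add(4976, Mul(-1, Pow(Add(Mul(71, 5), Mul(Pow(15, 2), Add(4, Pow(15, 2)))), -1))) = Add(4976, Mul(-1, Pow(Add(355, Mul(225, Add(4, 225))), -1))) = Add(4976, Mul(-1, Pow(Add(355, Mul(225, 229)), -1))) = Add(4976, Mul(-1, Pow(Add(355, 51525), -1))) = Add(4976, Mul(-1, Pow(51880, -1))) = Add(4976, Mul(-1, Rational(1, 51880))) = Add(4976, Rational(-1, 51880)) = Rational(258154879, 51880)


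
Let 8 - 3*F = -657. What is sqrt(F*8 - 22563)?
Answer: I*sqrt(187107)/3 ≈ 144.19*I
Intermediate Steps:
F = 665/3 (F = 8/3 - 1/3*(-657) = 8/3 + 219 = 665/3 ≈ 221.67)
sqrt(F*8 - 22563) = sqrt((665/3)*8 - 22563) = sqrt(5320/3 - 22563) = sqrt(-62369/3) = I*sqrt(187107)/3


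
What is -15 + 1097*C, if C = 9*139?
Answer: 1372332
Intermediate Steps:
C = 1251
-15 + 1097*C = -15 + 1097*1251 = -15 + 1372347 = 1372332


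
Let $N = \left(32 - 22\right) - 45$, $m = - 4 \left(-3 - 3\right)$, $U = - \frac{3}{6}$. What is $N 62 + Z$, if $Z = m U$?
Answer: $-2182$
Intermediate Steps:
$U = - \frac{1}{2}$ ($U = \left(-3\right) \frac{1}{6} = - \frac{1}{2} \approx -0.5$)
$m = 24$ ($m = \left(-4\right) \left(-6\right) = 24$)
$Z = -12$ ($Z = 24 \left(- \frac{1}{2}\right) = -12$)
$N = -35$ ($N = \left(32 - 22\right) - 45 = 10 - 45 = -35$)
$N 62 + Z = \left(-35\right) 62 - 12 = -2170 - 12 = -2182$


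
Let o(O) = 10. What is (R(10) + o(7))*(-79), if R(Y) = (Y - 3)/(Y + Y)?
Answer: -16353/20 ≈ -817.65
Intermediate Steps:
R(Y) = (-3 + Y)/(2*Y) (R(Y) = (-3 + Y)/((2*Y)) = (-3 + Y)*(1/(2*Y)) = (-3 + Y)/(2*Y))
(R(10) + o(7))*(-79) = ((½)*(-3 + 10)/10 + 10)*(-79) = ((½)*(⅒)*7 + 10)*(-79) = (7/20 + 10)*(-79) = (207/20)*(-79) = -16353/20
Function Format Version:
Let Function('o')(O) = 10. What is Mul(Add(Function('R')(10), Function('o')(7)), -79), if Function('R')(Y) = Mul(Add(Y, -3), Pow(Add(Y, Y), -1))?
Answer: Rational(-16353, 20) ≈ -817.65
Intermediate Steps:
Function('R')(Y) = Mul(Rational(1, 2), Pow(Y, -1), Add(-3, Y)) (Function('R')(Y) = Mul(Add(-3, Y), Pow(Mul(2, Y), -1)) = Mul(Add(-3, Y), Mul(Rational(1, 2), Pow(Y, -1))) = Mul(Rational(1, 2), Pow(Y, -1), Add(-3, Y)))
Mul(Add(Function('R')(10), Function('o')(7)), -79) = Mul(Add(Mul(Rational(1, 2), Pow(10, -1), Add(-3, 10)), 10), -79) = Mul(Add(Mul(Rational(1, 2), Rational(1, 10), 7), 10), -79) = Mul(Add(Rational(7, 20), 10), -79) = Mul(Rational(207, 20), -79) = Rational(-16353, 20)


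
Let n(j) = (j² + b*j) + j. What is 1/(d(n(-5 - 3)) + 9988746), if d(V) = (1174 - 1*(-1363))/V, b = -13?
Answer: 160/1598201897 ≈ 1.0011e-7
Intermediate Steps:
n(j) = j² - 12*j (n(j) = (j² - 13*j) + j = j² - 12*j)
d(V) = 2537/V (d(V) = (1174 + 1363)/V = 2537/V)
1/(d(n(-5 - 3)) + 9988746) = 1/(2537/(((-5 - 3)*(-12 + (-5 - 3)))) + 9988746) = 1/(2537/((-8*(-12 - 8))) + 9988746) = 1/(2537/((-8*(-20))) + 9988746) = 1/(2537/160 + 9988746) = 1/(1598201897/160) = 160/1598201897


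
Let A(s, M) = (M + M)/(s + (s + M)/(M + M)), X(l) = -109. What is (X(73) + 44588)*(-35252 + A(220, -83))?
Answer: -57048813081488/36383 ≈ -1.5680e+9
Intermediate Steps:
A(s, M) = 2*M/(s + (M + s)/(2*M)) (A(s, M) = (2*M)/(s + (M + s)/((2*M))) = (2*M)/(s + (M + s)*(1/(2*M))) = (2*M)/(s + (M + s)/(2*M)) = 2*M/(s + (M + s)/(2*M)))
(X(73) + 44588)*(-35252 + A(220, -83)) = (-109 + 44588)*(-35252 + 4*(-83)²/(-83 + 220 + 2*(-83)*220)) = 44479*(-35252 + 4*6889/(-83 + 220 - 36520)) = 44479*(-35252 + 4*6889/(-36383)) = 44479*(-35252 + 4*6889*(-1/36383)) = 44479*(-35252 - 27556/36383) = 44479*(-1282601072/36383) = -57048813081488/36383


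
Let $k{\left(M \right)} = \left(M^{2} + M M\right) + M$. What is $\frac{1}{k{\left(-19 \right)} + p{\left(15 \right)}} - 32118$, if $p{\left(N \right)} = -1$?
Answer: $- \frac{22546835}{702} \approx -32118.0$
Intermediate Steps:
$k{\left(M \right)} = M + 2 M^{2}$ ($k{\left(M \right)} = \left(M^{2} + M^{2}\right) + M = 2 M^{2} + M = M + 2 M^{2}$)
$\frac{1}{k{\left(-19 \right)} + p{\left(15 \right)}} - 32118 = \frac{1}{- 19 \left(1 + 2 \left(-19\right)\right) - 1} - 32118 = \frac{1}{- 19 \left(1 - 38\right) - 1} - 32118 = \frac{1}{\left(-19\right) \left(-37\right) - 1} - 32118 = \frac{1}{703 - 1} - 32118 = \frac{1}{702} - 32118 = - \frac{22546835}{702}$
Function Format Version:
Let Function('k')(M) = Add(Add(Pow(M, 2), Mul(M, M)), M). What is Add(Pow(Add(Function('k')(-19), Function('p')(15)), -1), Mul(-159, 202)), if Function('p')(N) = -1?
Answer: Rational(-22546835, 702) ≈ -32118.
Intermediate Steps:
Function('k')(M) = Add(M, Mul(2, Pow(M, 2))) (Function('k')(M) = Add(Add(Pow(M, 2), Pow(M, 2)), M) = Add(Mul(2, Pow(M, 2)), M) = Add(M, Mul(2, Pow(M, 2))))
Add(Pow(Add(Function('k')(-19), Function('p')(15)), -1), Mul(-159, 202)) = Add(Pow(Add(Mul(-19, Add(1, Mul(2, -19))), -1), -1), Mul(-159, 202)) = Add(Pow(Add(Mul(-19, Add(1, -38)), -1), -1), -32118) = Add(Pow(Add(Mul(-19, -37), -1), -1), -32118) = Add(Pow(Add(703, -1), -1), -32118) = Add(Pow(702, -1), -32118) = Add(Rational(1, 702), -32118) = Rational(-22546835, 702)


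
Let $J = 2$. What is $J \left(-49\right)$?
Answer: $-98$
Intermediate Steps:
$J \left(-49\right) = 2 \left(-49\right) = -98$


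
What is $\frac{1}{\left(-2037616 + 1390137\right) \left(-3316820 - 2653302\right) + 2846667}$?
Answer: $\frac{1}{3865531469105} \approx 2.587 \cdot 10^{-13}$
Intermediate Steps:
$\frac{1}{\left(-2037616 + 1390137\right) \left(-3316820 - 2653302\right) + 2846667} = \frac{1}{\left(-647479\right) \left(-5970122\right) + 2846667} = \frac{1}{3865528622438 + 2846667} = \frac{1}{3865531469105}$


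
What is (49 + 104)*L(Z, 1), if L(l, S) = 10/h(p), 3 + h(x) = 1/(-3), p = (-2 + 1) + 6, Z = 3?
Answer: -459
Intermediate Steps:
p = 5 (p = -1 + 6 = 5)
h(x) = -10/3 (h(x) = -3 + 1/(-3) = -3 - ⅓ = -10/3)
L(l, S) = -3 (L(l, S) = 10/(-10/3) = 10*(-3/10) = -3)
(49 + 104)*L(Z, 1) = (49 + 104)*(-3) = 153*(-3) = -459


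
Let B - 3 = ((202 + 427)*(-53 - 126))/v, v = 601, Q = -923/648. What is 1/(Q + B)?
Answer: -389448/72345347 ≈ -0.0053832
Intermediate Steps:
Q = -923/648 (Q = -923*1/648 = -923/648 ≈ -1.4244)
B = -110788/601 (B = 3 + ((202 + 427)*(-53 - 126))/601 = 3 + (629*(-179))*(1/601) = 3 - 112591*1/601 = 3 - 112591/601 = -110788/601 ≈ -184.34)
1/(Q + B) = 1/(-923/648 - 110788/601) = 1/(-72345347/389448) = -389448/72345347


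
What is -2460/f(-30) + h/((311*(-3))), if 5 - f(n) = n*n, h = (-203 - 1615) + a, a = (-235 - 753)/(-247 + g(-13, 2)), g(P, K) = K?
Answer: 192015358/40916715 ≈ 4.6928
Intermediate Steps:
a = 988/245 (a = (-235 - 753)/(-247 + 2) = -988/(-245) = -988*(-1/245) = 988/245 ≈ 4.0327)
h = -444422/245 (h = (-203 - 1615) + 988/245 = -1818 + 988/245 = -444422/245 ≈ -1814.0)
f(n) = 5 - n² (f(n) = 5 - n*n = 5 - n²)
-2460/f(-30) + h/((311*(-3))) = -2460/(5 - 1*(-30)²) - 444422/(245*(311*(-3))) = -2460/(5 - 1*900) - 444422/245/(-933) = -2460/(5 - 900) - 444422/245*(-1/933) = -2460/(-895) + 444422/228585 = -2460*(-1/895) + 444422/228585 = 492/179 + 444422/228585 = 192015358/40916715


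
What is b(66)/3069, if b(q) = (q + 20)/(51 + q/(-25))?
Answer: 2150/3710421 ≈ 0.00057945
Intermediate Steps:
b(q) = (20 + q)/(51 - q/25) (b(q) = (20 + q)/(51 + q*(-1/25)) = (20 + q)/(51 - q/25))
b(66)/3069 = (25*(-20 - 1*66)/(-1275 + 66))/3069 = (25*(-20 - 66)/(-1209))*(1/3069) = (25*(-1/1209)*(-86))*(1/3069) = (2150/1209)*(1/3069) = 2150/3710421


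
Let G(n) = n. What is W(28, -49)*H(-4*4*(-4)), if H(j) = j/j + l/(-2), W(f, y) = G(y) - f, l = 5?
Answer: 231/2 ≈ 115.50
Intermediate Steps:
W(f, y) = y - f
H(j) = -3/2 (H(j) = j/j + 5/(-2) = 1 + 5*(-½) = 1 - 5/2 = -3/2)
W(28, -49)*H(-4*4*(-4)) = (-49 - 1*28)*(-3/2) = (-49 - 28)*(-3/2) = -77*(-3/2) = 231/2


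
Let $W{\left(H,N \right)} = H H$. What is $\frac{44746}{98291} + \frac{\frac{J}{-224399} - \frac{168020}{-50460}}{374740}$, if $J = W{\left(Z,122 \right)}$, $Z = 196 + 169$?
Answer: $\frac{2373391662648996091}{5213411221680540795} \approx 0.45525$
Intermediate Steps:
$Z = 365$
$W{\left(H,N \right)} = H^{2}$
$J = 133225$ ($J = 365^{2} = 133225$)
$\frac{44746}{98291} + \frac{\frac{J}{-224399} - \frac{168020}{-50460}}{374740} = \frac{44746}{98291} + \frac{\frac{133225}{-224399} - \frac{168020}{-50460}}{374740} = 44746 \cdot \frac{1}{98291} + \left(133225 \left(- \frac{1}{224399}\right) - - \frac{8401}{2523}\right) \frac{1}{374740} = \frac{44746}{98291} + \left(- \frac{133225}{224399} + \frac{8401}{2523}\right) \frac{1}{374740} = \frac{44746}{98291} + \frac{1549049324}{566158677} \cdot \frac{1}{374740} = \frac{44746}{98291} + \frac{387262331}{53040575654745} = \frac{2373391662648996091}{5213411221680540795}$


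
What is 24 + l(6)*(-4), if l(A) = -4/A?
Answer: 80/3 ≈ 26.667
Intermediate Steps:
24 + l(6)*(-4) = 24 - 4/6*(-4) = 24 - 4*⅙*(-4) = 24 - ⅔*(-4) = 24 + 8/3 = 80/3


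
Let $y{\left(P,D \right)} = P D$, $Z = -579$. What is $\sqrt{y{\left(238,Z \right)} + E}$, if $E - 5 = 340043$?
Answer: $\sqrt{202246} \approx 449.72$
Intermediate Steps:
$E = 340048$ ($E = 5 + 340043 = 340048$)
$y{\left(P,D \right)} = D P$
$\sqrt{y{\left(238,Z \right)} + E} = \sqrt{\left(-579\right) 238 + 340048} = \sqrt{-137802 + 340048} = \sqrt{202246}$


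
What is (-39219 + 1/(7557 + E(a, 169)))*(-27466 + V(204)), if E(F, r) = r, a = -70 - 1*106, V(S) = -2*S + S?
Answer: 4192087913155/3863 ≈ 1.0852e+9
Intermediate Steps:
V(S) = -S
a = -176 (a = -70 - 106 = -176)
(-39219 + 1/(7557 + E(a, 169)))*(-27466 + V(204)) = (-39219 + 1/(7557 + 169))*(-27466 - 1*204) = (-39219 + 1/7726)*(-27466 - 204) = (-39219 + 1/7726)*(-27670) = -303005993/7726*(-27670) = 4192087913155/3863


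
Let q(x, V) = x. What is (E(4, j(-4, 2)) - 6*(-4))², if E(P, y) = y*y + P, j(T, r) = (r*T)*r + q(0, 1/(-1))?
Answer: 80656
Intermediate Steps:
j(T, r) = T*r² (j(T, r) = (r*T)*r + 0 = (T*r)*r + 0 = T*r² + 0 = T*r²)
E(P, y) = P + y² (E(P, y) = y² + P = P + y²)
(E(4, j(-4, 2)) - 6*(-4))² = ((4 + (-4*2²)²) - 6*(-4))² = ((4 + (-4*4)²) + 24)² = ((4 + (-16)²) + 24)² = ((4 + 256) + 24)² = (260 + 24)² = 284² = 80656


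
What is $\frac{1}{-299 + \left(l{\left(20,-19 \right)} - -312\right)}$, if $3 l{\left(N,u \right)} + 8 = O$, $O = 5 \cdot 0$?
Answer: $\frac{3}{31} \approx 0.096774$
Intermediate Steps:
$O = 0$
$l{\left(N,u \right)} = - \frac{8}{3}$ ($l{\left(N,u \right)} = - \frac{8}{3} + \frac{1}{3} \cdot 0 = - \frac{8}{3} + 0 = - \frac{8}{3}$)
$\frac{1}{-299 + \left(l{\left(20,-19 \right)} - -312\right)} = \frac{1}{-299 - - \frac{928}{3}} = \frac{1}{-299 + \left(- \frac{8}{3} + 312\right)} = \frac{1}{-299 + \frac{928}{3}} = \frac{1}{\frac{31}{3}} = \frac{3}{31}$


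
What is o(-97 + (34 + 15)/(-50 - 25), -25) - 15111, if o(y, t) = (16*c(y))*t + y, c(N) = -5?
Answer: -990649/75 ≈ -13209.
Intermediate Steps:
o(y, t) = y - 80*t (o(y, t) = (16*(-5))*t + y = -80*t + y = y - 80*t)
o(-97 + (34 + 15)/(-50 - 25), -25) - 15111 = ((-97 + (34 + 15)/(-50 - 25)) - 80*(-25)) - 15111 = ((-97 + 49/(-75)) + 2000) - 15111 = ((-97 + 49*(-1/75)) + 2000) - 15111 = ((-97 - 49/75) + 2000) - 15111 = (-7324/75 + 2000) - 15111 = 142676/75 - 15111 = -990649/75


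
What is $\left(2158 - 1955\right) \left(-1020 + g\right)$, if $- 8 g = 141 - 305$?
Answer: $- \frac{405797}{2} \approx -2.029 \cdot 10^{5}$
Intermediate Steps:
$g = \frac{41}{2}$ ($g = - \frac{141 - 305}{8} = \left(- \frac{1}{8}\right) \left(-164\right) = \frac{41}{2} \approx 20.5$)
$\left(2158 - 1955\right) \left(-1020 + g\right) = \left(2158 - 1955\right) \left(-1020 + \frac{41}{2}\right) = 203 \left(- \frac{1999}{2}\right) = - \frac{405797}{2}$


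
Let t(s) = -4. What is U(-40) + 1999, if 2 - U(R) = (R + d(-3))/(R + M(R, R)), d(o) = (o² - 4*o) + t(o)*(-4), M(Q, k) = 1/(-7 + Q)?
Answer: 1254580/627 ≈ 2000.9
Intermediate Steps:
d(o) = 16 + o² - 4*o (d(o) = (o² - 4*o) - 4*(-4) = (o² - 4*o) + 16 = 16 + o² - 4*o)
U(R) = 2 - (37 + R)/(R + 1/(-7 + R)) (U(R) = 2 - (R + (16 + (-3)² - 4*(-3)))/(R + 1/(-7 + R)) = 2 - (R + (16 + 9 + 12))/(R + 1/(-7 + R)) = 2 - (R + 37)/(R + 1/(-7 + R)) = 2 - (37 + R)/(R + 1/(-7 + R)))
U(-40) + 1999 = (2 + (-37 - 40)*(-7 - 40))/(1 - 40*(-7 - 40)) + 1999 = (2 - 77*(-47))/(1 - 40*(-47)) + 1999 = (2 + 3619)/(1 + 1880) + 1999 = 3621/1881 + 1999 = (1/1881)*3621 + 1999 = 1207/627 + 1999 = 1254580/627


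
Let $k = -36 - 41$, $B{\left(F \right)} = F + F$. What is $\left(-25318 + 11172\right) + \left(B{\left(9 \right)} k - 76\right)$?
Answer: $-15608$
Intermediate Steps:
$B{\left(F \right)} = 2 F$
$k = -77$ ($k = -36 - 41 = -77$)
$\left(-25318 + 11172\right) + \left(B{\left(9 \right)} k - 76\right) = \left(-25318 + 11172\right) + \left(2 \cdot 9 \left(-77\right) - 76\right) = -14146 + \left(18 \left(-77\right) - 76\right) = -14146 - 1462 = -15608$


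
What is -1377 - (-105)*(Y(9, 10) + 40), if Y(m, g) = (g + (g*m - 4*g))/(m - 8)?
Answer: 9123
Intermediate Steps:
Y(m, g) = (-3*g + g*m)/(-8 + m) (Y(m, g) = (g + (-4*g + g*m))/(-8 + m) = (-3*g + g*m)/(-8 + m))
-1377 - (-105)*(Y(9, 10) + 40) = -1377 - (-105)*(10*(-3 + 9)/(-8 + 9) + 40) = -1377 - (-105)*(10*6/1 + 40) = -1377 - (-105)*(10*1*6 + 40) = -1377 - (-105)*(60 + 40) = -1377 - (-105)*100 = -1377 - 1*(-10500) = -1377 + 10500 = 9123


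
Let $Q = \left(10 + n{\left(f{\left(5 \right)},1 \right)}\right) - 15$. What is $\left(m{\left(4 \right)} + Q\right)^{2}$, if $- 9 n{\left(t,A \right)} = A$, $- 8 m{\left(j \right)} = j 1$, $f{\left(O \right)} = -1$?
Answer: $\frac{10201}{324} \approx 31.485$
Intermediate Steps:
$m{\left(j \right)} = - \frac{j}{8}$ ($m{\left(j \right)} = - \frac{j 1}{8} = - \frac{j}{8}$)
$n{\left(t,A \right)} = - \frac{A}{9}$
$Q = - \frac{46}{9}$ ($Q = \left(10 - \frac{1}{9}\right) - 15 = \frac{89}{9} - 15 = - \frac{46}{9} \approx -5.1111$)
$\left(m{\left(4 \right)} + Q\right)^{2} = \left(\left(- \frac{1}{8}\right) 4 - \frac{46}{9}\right)^{2} = \left(- \frac{1}{2} - \frac{46}{9}\right)^{2} = \left(- \frac{101}{18}\right)^{2} = \frac{10201}{324}$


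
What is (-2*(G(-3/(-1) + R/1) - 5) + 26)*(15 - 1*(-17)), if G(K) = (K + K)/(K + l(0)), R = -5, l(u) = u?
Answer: 1024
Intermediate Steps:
G(K) = 2 (G(K) = (K + K)/(K + 0) = (2*K)/K = 2)
(-2*(G(-3/(-1) + R/1) - 5) + 26)*(15 - 1*(-17)) = (-2*(2 - 5) + 26)*(15 - 1*(-17)) = (-2*(-3) + 26)*(15 + 17) = (6 + 26)*32 = 32*32 = 1024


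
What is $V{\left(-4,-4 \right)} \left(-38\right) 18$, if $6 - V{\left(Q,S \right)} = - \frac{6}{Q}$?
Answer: $-3078$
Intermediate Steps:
$V{\left(Q,S \right)} = 6 + \frac{6}{Q}$ ($V{\left(Q,S \right)} = 6 - - \frac{6}{Q} = 6 + \frac{6}{Q}$)
$V{\left(-4,-4 \right)} \left(-38\right) 18 = \left(6 + \frac{6}{-4}\right) \left(-38\right) 18 = \left(6 + 6 \left(- \frac{1}{4}\right)\right) \left(-38\right) 18 = \left(6 - \frac{3}{2}\right) \left(-38\right) 18 = \frac{9}{2} \left(-38\right) 18 = \left(-171\right) 18 = -3078$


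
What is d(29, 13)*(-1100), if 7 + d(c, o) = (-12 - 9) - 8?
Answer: 39600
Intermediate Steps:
d(c, o) = -36 (d(c, o) = -7 + ((-12 - 9) - 8) = -7 + (-21 - 8) = -7 - 29 = -36)
d(29, 13)*(-1100) = -36*(-1100) = 39600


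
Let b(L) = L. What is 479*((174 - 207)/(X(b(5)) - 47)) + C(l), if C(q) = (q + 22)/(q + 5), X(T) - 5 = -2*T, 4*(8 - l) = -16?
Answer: 15911/52 ≈ 305.98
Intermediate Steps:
l = 12 (l = 8 - ¼*(-16) = 8 + 4 = 12)
X(T) = 5 - 2*T
C(q) = (22 + q)/(5 + q)
479*((174 - 207)/(X(b(5)) - 47)) + C(l) = 479*((174 - 207)/((5 - 2*5) - 47)) + (22 + 12)/(5 + 12) = 479*(-33/((5 - 10) - 47)) + 34/17 = 479*(-33/(-5 - 47)) + (1/17)*34 = 479*(-33/(-52)) + 2 = 479*(-33*(-1/52)) + 2 = 479*(33/52) + 2 = 15807/52 + 2 = 15911/52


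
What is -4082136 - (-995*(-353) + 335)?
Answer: -4433706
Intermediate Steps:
-4082136 - (-995*(-353) + 335) = -4082136 - (351235 + 335) = -4082136 - 1*351570 = -4082136 - 351570 = -4433706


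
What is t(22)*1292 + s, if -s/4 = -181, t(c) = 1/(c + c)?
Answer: 8287/11 ≈ 753.36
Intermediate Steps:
t(c) = 1/(2*c)
s = 724 (s = -4*(-181) = 724)
t(22)*1292 + s = ((1/2)/22)*1292 + 724 = ((1/2)*(1/22))*1292 + 724 = (1/44)*1292 + 724 = 323/11 + 724 = 8287/11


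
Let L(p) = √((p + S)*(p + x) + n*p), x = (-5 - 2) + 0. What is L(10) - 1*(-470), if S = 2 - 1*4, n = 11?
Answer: 470 + √134 ≈ 481.58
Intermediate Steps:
S = -2 (S = 2 - 4 = -2)
x = -7 (x = -7 + 0 = -7)
L(p) = √(11*p + (-7 + p)*(-2 + p)) (L(p) = √((p - 2)*(p - 7) + 11*p) = √((-2 + p)*(-7 + p) + 11*p) = √((-7 + p)*(-2 + p) + 11*p) = √(11*p + (-7 + p)*(-2 + p)))
L(10) - 1*(-470) = √(14 + 10² + 2*10) - 1*(-470) = √(14 + 100 + 20) + 470 = √134 + 470 = 470 + √134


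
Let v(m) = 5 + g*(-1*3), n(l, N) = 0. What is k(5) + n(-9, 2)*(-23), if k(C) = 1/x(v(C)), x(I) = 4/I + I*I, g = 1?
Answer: 1/6 ≈ 0.16667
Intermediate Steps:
v(m) = 2 (v(m) = 5 + 1*(-1*3) = 5 + 1*(-3) = 5 - 3 = 2)
x(I) = I**2 + 4/I (x(I) = 4/I + I**2 = I**2 + 4/I)
k(C) = 1/6 (k(C) = 1/((4 + 2**3)/2) = 1/((4 + 8)/2) = 1/((1/2)*12) = 1/6)
k(5) + n(-9, 2)*(-23) = 1/6 + 0*(-23) = 1/6 + 0 = 1/6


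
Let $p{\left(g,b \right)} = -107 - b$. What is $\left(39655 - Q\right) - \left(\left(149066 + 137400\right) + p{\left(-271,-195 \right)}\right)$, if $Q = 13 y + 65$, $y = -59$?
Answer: $-246197$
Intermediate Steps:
$Q = -702$ ($Q = 13 \left(-59\right) + 65 = -767 + 65 = -702$)
$\left(39655 - Q\right) - \left(\left(149066 + 137400\right) + p{\left(-271,-195 \right)}\right) = \left(39655 - -702\right) - \left(\left(149066 + 137400\right) - -88\right) = \left(39655 + 702\right) - \left(286466 + \left(-107 + 195\right)\right) = 40357 - \left(286466 + 88\right) = 40357 - 286554 = -246197$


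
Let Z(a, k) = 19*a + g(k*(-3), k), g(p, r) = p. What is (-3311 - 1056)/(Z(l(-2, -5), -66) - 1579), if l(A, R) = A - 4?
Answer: 4367/1495 ≈ 2.9211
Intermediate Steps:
l(A, R) = -4 + A
Z(a, k) = -3*k + 19*a (Z(a, k) = 19*a + k*(-3) = 19*a - 3*k = -3*k + 19*a)
(-3311 - 1056)/(Z(l(-2, -5), -66) - 1579) = (-3311 - 1056)/((-3*(-66) + 19*(-4 - 2)) - 1579) = -4367/((198 + 19*(-6)) - 1579) = -4367/((198 - 114) - 1579) = -4367/(84 - 1579) = -4367/(-1495) = -4367*(-1/1495) = 4367/1495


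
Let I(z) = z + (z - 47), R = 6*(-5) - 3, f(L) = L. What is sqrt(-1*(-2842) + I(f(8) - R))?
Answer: sqrt(2877) ≈ 53.638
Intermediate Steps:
R = -33 (R = -30 - 3 = -33)
I(z) = -47 + 2*z (I(z) = z + (-47 + z) = -47 + 2*z)
sqrt(-1*(-2842) + I(f(8) - R)) = sqrt(-1*(-2842) + (-47 + 2*(8 - 1*(-33)))) = sqrt(2842 + (-47 + 2*(8 + 33))) = sqrt(2842 + (-47 + 2*41)) = sqrt(2842 + (-47 + 82)) = sqrt(2842 + 35) = sqrt(2877)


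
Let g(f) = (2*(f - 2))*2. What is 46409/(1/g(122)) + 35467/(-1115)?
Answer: 24838061333/1115 ≈ 2.2276e+7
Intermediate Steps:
g(f) = -8 + 4*f (g(f) = (2*(-2 + f))*2 = (-4 + 2*f)*2 = -8 + 4*f)
46409/(1/g(122)) + 35467/(-1115) = 46409/(1/(-8 + 4*122)) + 35467/(-1115) = 46409/(1/(-8 + 488)) + 35467*(-1/1115) = 46409/(1/480) - 35467/1115 = 46409*480 - 35467/1115 = 22276320 - 35467/1115 = 24838061333/1115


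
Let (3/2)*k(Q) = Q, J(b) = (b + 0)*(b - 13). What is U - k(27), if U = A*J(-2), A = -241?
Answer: -7248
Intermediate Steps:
J(b) = b*(-13 + b)
k(Q) = 2*Q/3
U = -7230 (U = -(-482)*(-13 - 2) = -(-482)*(-15) = -241*30 = -7230)
U - k(27) = -7230 - 2*27/3 = -7230 - 1*18 = -7230 - 18 = -7248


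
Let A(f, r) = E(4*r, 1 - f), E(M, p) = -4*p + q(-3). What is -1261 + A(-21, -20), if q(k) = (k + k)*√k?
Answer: -1349 - 6*I*√3 ≈ -1349.0 - 10.392*I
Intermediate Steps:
q(k) = 2*k^(3/2) (q(k) = (2*k)*√k = 2*k^(3/2))
E(M, p) = -4*p - 6*I*√3 (E(M, p) = -4*p + 2*(-3)^(3/2) = -4*p + 2*(-3*I*√3) = -4*p - 6*I*√3)
A(f, r) = -4 + 4*f - 6*I*√3 (A(f, r) = -4*(1 - f) - 6*I*√3 = (-4 + 4*f) - 6*I*√3 = -4 + 4*f - 6*I*√3)
-1261 + A(-21, -20) = -1261 + (-4 + 4*(-21) - 6*I*√3) = -1261 + (-4 - 84 - 6*I*√3) = -1261 + (-88 - 6*I*√3) = -1349 - 6*I*√3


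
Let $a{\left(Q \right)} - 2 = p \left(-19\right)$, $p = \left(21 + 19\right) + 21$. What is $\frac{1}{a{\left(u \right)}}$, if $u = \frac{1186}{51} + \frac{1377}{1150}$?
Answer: $- \frac{1}{1157} \approx -0.0008643$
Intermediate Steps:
$p = 61$ ($p = 40 + 21 = 61$)
$u = \frac{1434127}{58650}$ ($u = 1186 \cdot \frac{1}{51} + 1377 \cdot \frac{1}{1150} = \frac{1186}{51} + \frac{1377}{1150} = \frac{1434127}{58650} \approx 24.452$)
$a{\left(Q \right)} = -1157$ ($a{\left(Q \right)} = 2 + 61 \left(-19\right) = 2 - 1159 = -1157$)
$\frac{1}{a{\left(u \right)}} = \frac{1}{-1157} = - \frac{1}{1157}$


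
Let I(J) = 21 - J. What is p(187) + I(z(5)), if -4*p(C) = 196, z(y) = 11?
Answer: -39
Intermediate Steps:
p(C) = -49 (p(C) = -1/4*196 = -49)
p(187) + I(z(5)) = -49 + (21 - 1*11) = -49 + (21 - 11) = -49 + 10 = -39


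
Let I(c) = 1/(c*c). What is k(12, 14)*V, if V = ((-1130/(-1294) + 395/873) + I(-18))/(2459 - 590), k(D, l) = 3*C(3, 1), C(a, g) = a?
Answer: 27019919/4222676556 ≈ 0.0063988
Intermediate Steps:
I(c) = c⁻²
k(D, l) = 9 (k(D, l) = 3*3 = 9)
V = 27019919/38004089004 (V = ((-1130/(-1294) + 395/873) + (-18)⁻²)/(2459 - 590) = ((-1130*(-1/1294) + 395*(1/873)) + 1/324)/1869 = ((565/647 + 395/873) + 1/324)*(1/1869) = (748810/564831 + 1/324)*(1/1869) = (27019919/20333916)*(1/1869) = 27019919/38004089004 ≈ 0.00071097)
k(12, 14)*V = 9*(27019919/38004089004) = 27019919/4222676556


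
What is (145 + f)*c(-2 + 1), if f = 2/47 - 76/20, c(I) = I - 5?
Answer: -199152/235 ≈ -847.46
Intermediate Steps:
c(I) = -5 + I
f = -883/235 (f = 2*(1/47) - 76*1/20 = 2/47 - 19/5 = -883/235 ≈ -3.7574)
(145 + f)*c(-2 + 1) = (145 - 883/235)*(-5 + (-2 + 1)) = 33192*(-5 - 1)/235 = (33192/235)*(-6) = -199152/235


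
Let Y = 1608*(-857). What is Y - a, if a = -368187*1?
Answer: -1009869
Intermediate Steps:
Y = -1378056
a = -368187
Y - a = -1378056 - 1*(-368187) = -1378056 + 368187 = -1009869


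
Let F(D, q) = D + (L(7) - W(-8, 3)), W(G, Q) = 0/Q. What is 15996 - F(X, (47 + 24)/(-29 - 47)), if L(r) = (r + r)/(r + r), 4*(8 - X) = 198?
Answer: 32073/2 ≈ 16037.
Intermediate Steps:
W(G, Q) = 0
X = -83/2 (X = 8 - 1/4*198 = 8 - 99/2 = -83/2 ≈ -41.500)
L(r) = 1 (L(r) = (2*r)/((2*r)) = (2*r)*(1/(2*r)) = 1)
F(D, q) = 1 + D (F(D, q) = D + (1 - 1*0) = D + (1 + 0) = D + 1 = 1 + D)
15996 - F(X, (47 + 24)/(-29 - 47)) = 15996 - (1 - 83/2) = 15996 - 1*(-81/2) = 15996 + 81/2 = 32073/2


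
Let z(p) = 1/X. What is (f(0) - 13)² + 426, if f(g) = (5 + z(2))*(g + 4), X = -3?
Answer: 4123/9 ≈ 458.11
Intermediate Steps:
z(p) = -⅓ (z(p) = 1/(-3) = -⅓)
f(g) = 56/3 + 14*g/3 (f(g) = (5 - ⅓)*(g + 4) = 14*(4 + g)/3 = 56/3 + 14*g/3)
(f(0) - 13)² + 426 = ((56/3 + (14/3)*0) - 13)² + 426 = ((56/3 + 0) - 13)² + 426 = (56/3 - 13)² + 426 = (17/3)² + 426 = 289/9 + 426 = 4123/9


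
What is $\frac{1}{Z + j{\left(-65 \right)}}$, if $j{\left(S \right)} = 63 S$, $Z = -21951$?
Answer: $- \frac{1}{26046} \approx -3.8394 \cdot 10^{-5}$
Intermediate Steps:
$\frac{1}{Z + j{\left(-65 \right)}} = \frac{1}{-21951 + 63 \left(-65\right)} = \frac{1}{-21951 - 4095} = \frac{1}{-26046} = - \frac{1}{26046}$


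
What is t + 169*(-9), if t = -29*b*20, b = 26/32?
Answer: -7969/4 ≈ -1992.3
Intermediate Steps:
b = 13/16 (b = 26*(1/32) = 13/16 ≈ 0.81250)
t = -1885/4 (t = -29*13/16*20 = -377/16*20 = -1885/4 ≈ -471.25)
t + 169*(-9) = -1885/4 + 169*(-9) = -1885/4 - 1521 = -7969/4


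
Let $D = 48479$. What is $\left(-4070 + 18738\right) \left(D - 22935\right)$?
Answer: $374679392$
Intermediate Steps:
$\left(-4070 + 18738\right) \left(D - 22935\right) = \left(-4070 + 18738\right) \left(48479 - 22935\right) = 14668 \cdot 25544 = 374679392$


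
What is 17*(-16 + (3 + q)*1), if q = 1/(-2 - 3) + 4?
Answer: -782/5 ≈ -156.40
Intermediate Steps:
q = 19/5 (q = 1/(-5) + 4 = -⅕ + 4 = 19/5 ≈ 3.8000)
17*(-16 + (3 + q)*1) = 17*(-16 + (3 + 19/5)*1) = 17*(-16 + (34/5)*1) = 17*(-16 + 34/5) = 17*(-46/5) = -782/5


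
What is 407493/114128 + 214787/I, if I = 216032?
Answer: 7034046157/1540956256 ≈ 4.5647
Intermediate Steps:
407493/114128 + 214787/I = 407493/114128 + 214787/216032 = 7034046157/1540956256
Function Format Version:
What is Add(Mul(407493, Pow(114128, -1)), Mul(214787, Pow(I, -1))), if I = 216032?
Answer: Rational(7034046157, 1540956256) ≈ 4.5647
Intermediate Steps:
Add(Mul(407493, Pow(114128, -1)), Mul(214787, Pow(I, -1))) = Add(Mul(407493, Pow(114128, -1)), Mul(214787, Pow(216032, -1))) = Add(Mul(407493, Rational(1, 114128)), Mul(214787, Rational(1, 216032))) = Add(Rational(407493, 114128), Rational(214787, 216032)) = Rational(7034046157, 1540956256)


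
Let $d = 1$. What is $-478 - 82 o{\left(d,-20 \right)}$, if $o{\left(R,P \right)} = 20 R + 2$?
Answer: $-2282$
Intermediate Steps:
$o{\left(R,P \right)} = 2 + 20 R$
$-478 - 82 o{\left(d,-20 \right)} = -478 - 82 \left(2 + 20 \cdot 1\right) = -478 - 82 \left(2 + 20\right) = -478 - 1804 = -2282$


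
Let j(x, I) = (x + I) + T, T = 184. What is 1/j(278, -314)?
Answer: 1/148 ≈ 0.0067568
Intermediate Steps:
j(x, I) = 184 + I + x (j(x, I) = (x + I) + 184 = (I + x) + 184 = 184 + I + x)
1/j(278, -314) = 1/(184 - 314 + 278) = 1/148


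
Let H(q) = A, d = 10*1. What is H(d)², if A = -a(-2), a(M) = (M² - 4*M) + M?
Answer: 100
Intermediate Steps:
a(M) = M² - 3*M
d = 10
A = -10 (A = -(-2)*(-3 - 2) = -(-2)*(-5) = -1*10 = -10)
H(q) = -10
H(d)² = (-10)² = 100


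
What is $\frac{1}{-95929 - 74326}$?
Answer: $- \frac{1}{170255} \approx -5.8735 \cdot 10^{-6}$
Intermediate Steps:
$\frac{1}{-95929 - 74326} = \frac{1}{-170255} = - \frac{1}{170255}$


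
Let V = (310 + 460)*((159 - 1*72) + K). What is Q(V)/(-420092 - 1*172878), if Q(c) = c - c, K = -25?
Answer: 0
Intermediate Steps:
V = 47740 (V = (310 + 460)*((159 - 1*72) - 25) = 770*((159 - 72) - 25) = 770*(87 - 25) = 770*62 = 47740)
Q(c) = 0
Q(V)/(-420092 - 1*172878) = 0/(-420092 - 1*172878) = 0/(-420092 - 172878) = 0/(-592970) = 0*(-1/592970) = 0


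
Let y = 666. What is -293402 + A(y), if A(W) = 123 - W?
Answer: -293945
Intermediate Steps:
-293402 + A(y) = -293402 + (123 - 1*666) = -293402 + (123 - 666) = -293402 - 543 = -293945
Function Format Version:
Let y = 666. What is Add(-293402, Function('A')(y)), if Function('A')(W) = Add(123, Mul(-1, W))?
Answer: -293945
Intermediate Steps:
Add(-293402, Function('A')(y)) = Add(-293402, Add(123, Mul(-1, 666))) = Add(-293402, Add(123, -666)) = Add(-293402, -543) = -293945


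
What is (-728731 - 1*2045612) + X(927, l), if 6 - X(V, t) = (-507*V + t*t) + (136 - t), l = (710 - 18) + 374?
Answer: -3439774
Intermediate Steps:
l = 1066 (l = 692 + 374 = 1066)
X(V, t) = -130 + t - t² + 507*V (X(V, t) = 6 - ((-507*V + t*t) + (136 - t)) = 6 - ((-507*V + t²) + (136 - t)) = 6 - ((t² - 507*V) + (136 - t)) = 6 - (136 + t² - t - 507*V) = 6 + (-136 + t - t² + 507*V) = -130 + t - t² + 507*V)
(-728731 - 1*2045612) + X(927, l) = (-728731 - 1*2045612) + (-130 + 1066 - 1*1066² + 507*927) = (-728731 - 2045612) + (-130 + 1066 - 1*1136356 + 469989) = -2774343 + (-130 + 1066 - 1136356 + 469989) = -2774343 - 665431 = -3439774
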